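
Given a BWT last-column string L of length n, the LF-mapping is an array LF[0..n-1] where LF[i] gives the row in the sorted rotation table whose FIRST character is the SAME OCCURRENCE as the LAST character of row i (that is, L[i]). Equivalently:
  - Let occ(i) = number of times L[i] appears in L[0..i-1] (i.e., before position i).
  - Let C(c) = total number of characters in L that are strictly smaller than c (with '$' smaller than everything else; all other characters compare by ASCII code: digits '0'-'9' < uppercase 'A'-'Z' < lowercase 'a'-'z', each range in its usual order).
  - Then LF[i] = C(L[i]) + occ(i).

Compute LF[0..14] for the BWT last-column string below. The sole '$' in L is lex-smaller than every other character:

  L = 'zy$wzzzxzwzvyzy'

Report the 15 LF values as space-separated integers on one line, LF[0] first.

Answer: 8 5 0 2 9 10 11 4 12 3 13 1 6 14 7

Derivation:
Char counts: '$':1, 'v':1, 'w':2, 'x':1, 'y':3, 'z':7
C (first-col start): C('$')=0, C('v')=1, C('w')=2, C('x')=4, C('y')=5, C('z')=8
L[0]='z': occ=0, LF[0]=C('z')+0=8+0=8
L[1]='y': occ=0, LF[1]=C('y')+0=5+0=5
L[2]='$': occ=0, LF[2]=C('$')+0=0+0=0
L[3]='w': occ=0, LF[3]=C('w')+0=2+0=2
L[4]='z': occ=1, LF[4]=C('z')+1=8+1=9
L[5]='z': occ=2, LF[5]=C('z')+2=8+2=10
L[6]='z': occ=3, LF[6]=C('z')+3=8+3=11
L[7]='x': occ=0, LF[7]=C('x')+0=4+0=4
L[8]='z': occ=4, LF[8]=C('z')+4=8+4=12
L[9]='w': occ=1, LF[9]=C('w')+1=2+1=3
L[10]='z': occ=5, LF[10]=C('z')+5=8+5=13
L[11]='v': occ=0, LF[11]=C('v')+0=1+0=1
L[12]='y': occ=1, LF[12]=C('y')+1=5+1=6
L[13]='z': occ=6, LF[13]=C('z')+6=8+6=14
L[14]='y': occ=2, LF[14]=C('y')+2=5+2=7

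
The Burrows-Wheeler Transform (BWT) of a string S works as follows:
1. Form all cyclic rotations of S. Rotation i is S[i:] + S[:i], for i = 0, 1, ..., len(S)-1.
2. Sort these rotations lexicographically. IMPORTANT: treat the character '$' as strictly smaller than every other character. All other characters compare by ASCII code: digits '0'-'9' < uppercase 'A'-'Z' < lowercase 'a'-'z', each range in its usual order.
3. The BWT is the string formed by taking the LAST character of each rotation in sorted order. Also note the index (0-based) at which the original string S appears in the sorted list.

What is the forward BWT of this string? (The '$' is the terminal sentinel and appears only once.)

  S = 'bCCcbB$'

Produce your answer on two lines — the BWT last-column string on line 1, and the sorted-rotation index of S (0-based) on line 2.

All 7 rotations (rotation i = S[i:]+S[:i]):
  rot[0] = bCCcbB$
  rot[1] = CCcbB$b
  rot[2] = CcbB$bC
  rot[3] = cbB$bCC
  rot[4] = bB$bCCc
  rot[5] = B$bCCcb
  rot[6] = $bCCcbB
Sorted (with $ < everything):
  sorted[0] = $bCCcbB  (last char: 'B')
  sorted[1] = B$bCCcb  (last char: 'b')
  sorted[2] = CCcbB$b  (last char: 'b')
  sorted[3] = CcbB$bC  (last char: 'C')
  sorted[4] = bB$bCCc  (last char: 'c')
  sorted[5] = bCCcbB$  (last char: '$')
  sorted[6] = cbB$bCC  (last char: 'C')
Last column: BbbCc$C
Original string S is at sorted index 5

Answer: BbbCc$C
5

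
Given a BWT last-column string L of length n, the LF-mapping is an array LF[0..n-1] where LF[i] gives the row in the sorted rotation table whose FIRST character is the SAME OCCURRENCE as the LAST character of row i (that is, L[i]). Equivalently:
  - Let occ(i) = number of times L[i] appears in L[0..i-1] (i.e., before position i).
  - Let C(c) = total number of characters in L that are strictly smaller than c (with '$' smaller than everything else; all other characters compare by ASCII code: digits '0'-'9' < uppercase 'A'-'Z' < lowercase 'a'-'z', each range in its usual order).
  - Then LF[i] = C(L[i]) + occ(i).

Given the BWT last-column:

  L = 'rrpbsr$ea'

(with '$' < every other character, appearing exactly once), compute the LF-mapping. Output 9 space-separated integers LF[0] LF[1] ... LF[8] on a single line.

Answer: 5 6 4 2 8 7 0 3 1

Derivation:
Char counts: '$':1, 'a':1, 'b':1, 'e':1, 'p':1, 'r':3, 's':1
C (first-col start): C('$')=0, C('a')=1, C('b')=2, C('e')=3, C('p')=4, C('r')=5, C('s')=8
L[0]='r': occ=0, LF[0]=C('r')+0=5+0=5
L[1]='r': occ=1, LF[1]=C('r')+1=5+1=6
L[2]='p': occ=0, LF[2]=C('p')+0=4+0=4
L[3]='b': occ=0, LF[3]=C('b')+0=2+0=2
L[4]='s': occ=0, LF[4]=C('s')+0=8+0=8
L[5]='r': occ=2, LF[5]=C('r')+2=5+2=7
L[6]='$': occ=0, LF[6]=C('$')+0=0+0=0
L[7]='e': occ=0, LF[7]=C('e')+0=3+0=3
L[8]='a': occ=0, LF[8]=C('a')+0=1+0=1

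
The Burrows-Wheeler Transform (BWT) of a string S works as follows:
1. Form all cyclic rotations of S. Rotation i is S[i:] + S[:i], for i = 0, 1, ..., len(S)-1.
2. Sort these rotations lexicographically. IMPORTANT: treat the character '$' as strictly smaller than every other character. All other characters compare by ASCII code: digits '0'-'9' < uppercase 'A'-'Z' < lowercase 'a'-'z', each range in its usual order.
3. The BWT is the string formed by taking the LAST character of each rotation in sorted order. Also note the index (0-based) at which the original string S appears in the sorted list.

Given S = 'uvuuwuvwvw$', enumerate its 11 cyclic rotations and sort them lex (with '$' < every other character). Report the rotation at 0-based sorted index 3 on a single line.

Answer: uvwvw$uvuuw

Derivation:
All 11 rotations (rotation i = S[i:]+S[:i]):
  rot[0] = uvuuwuvwvw$
  rot[1] = vuuwuvwvw$u
  rot[2] = uuwuvwvw$uv
  rot[3] = uwuvwvw$uvu
  rot[4] = wuvwvw$uvuu
  rot[5] = uvwvw$uvuuw
  rot[6] = vwvw$uvuuwu
  rot[7] = wvw$uvuuwuv
  rot[8] = vw$uvuuwuvw
  rot[9] = w$uvuuwuvwv
  rot[10] = $uvuuwuvwvw
Sorted (with $ < everything):
  sorted[0] = $uvuuwuvwvw
  sorted[1] = uuwuvwvw$uv
  sorted[2] = uvuuwuvwvw$
  sorted[3] = uvwvw$uvuuw
  sorted[4] = uwuvwvw$uvu
  sorted[5] = vuuwuvwvw$u
  sorted[6] = vw$uvuuwuvw
  sorted[7] = vwvw$uvuuwu
  sorted[8] = w$uvuuwuvwv
  sorted[9] = wuvwvw$uvuu
  sorted[10] = wvw$uvuuwuv
sorted[3] = uvwvw$uvuuw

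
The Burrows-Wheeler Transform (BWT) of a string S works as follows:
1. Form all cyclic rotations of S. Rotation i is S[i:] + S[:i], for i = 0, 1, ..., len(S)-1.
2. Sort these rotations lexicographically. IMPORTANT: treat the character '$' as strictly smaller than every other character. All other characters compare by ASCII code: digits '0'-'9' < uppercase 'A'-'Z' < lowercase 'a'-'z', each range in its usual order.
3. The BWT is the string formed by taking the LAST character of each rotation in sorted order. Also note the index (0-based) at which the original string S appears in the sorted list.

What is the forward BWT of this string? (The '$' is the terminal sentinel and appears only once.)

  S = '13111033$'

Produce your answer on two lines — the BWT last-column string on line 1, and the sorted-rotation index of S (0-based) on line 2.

All 9 rotations (rotation i = S[i:]+S[:i]):
  rot[0] = 13111033$
  rot[1] = 3111033$1
  rot[2] = 111033$13
  rot[3] = 11033$131
  rot[4] = 1033$1311
  rot[5] = 033$13111
  rot[6] = 33$131110
  rot[7] = 3$1311103
  rot[8] = $13111033
Sorted (with $ < everything):
  sorted[0] = $13111033  (last char: '3')
  sorted[1] = 033$13111  (last char: '1')
  sorted[2] = 1033$1311  (last char: '1')
  sorted[3] = 11033$131  (last char: '1')
  sorted[4] = 111033$13  (last char: '3')
  sorted[5] = 13111033$  (last char: '$')
  sorted[6] = 3$1311103  (last char: '3')
  sorted[7] = 3111033$1  (last char: '1')
  sorted[8] = 33$131110  (last char: '0')
Last column: 31113$310
Original string S is at sorted index 5

Answer: 31113$310
5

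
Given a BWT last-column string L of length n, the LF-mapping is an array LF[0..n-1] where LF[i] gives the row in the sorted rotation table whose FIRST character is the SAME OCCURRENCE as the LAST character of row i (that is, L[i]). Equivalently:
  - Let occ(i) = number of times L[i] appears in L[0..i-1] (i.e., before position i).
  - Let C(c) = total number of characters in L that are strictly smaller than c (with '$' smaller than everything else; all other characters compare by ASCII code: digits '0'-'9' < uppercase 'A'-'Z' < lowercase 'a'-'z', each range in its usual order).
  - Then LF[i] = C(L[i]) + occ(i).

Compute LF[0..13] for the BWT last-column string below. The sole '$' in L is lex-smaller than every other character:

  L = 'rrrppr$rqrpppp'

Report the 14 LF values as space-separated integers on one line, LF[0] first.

Char counts: '$':1, 'p':6, 'q':1, 'r':6
C (first-col start): C('$')=0, C('p')=1, C('q')=7, C('r')=8
L[0]='r': occ=0, LF[0]=C('r')+0=8+0=8
L[1]='r': occ=1, LF[1]=C('r')+1=8+1=9
L[2]='r': occ=2, LF[2]=C('r')+2=8+2=10
L[3]='p': occ=0, LF[3]=C('p')+0=1+0=1
L[4]='p': occ=1, LF[4]=C('p')+1=1+1=2
L[5]='r': occ=3, LF[5]=C('r')+3=8+3=11
L[6]='$': occ=0, LF[6]=C('$')+0=0+0=0
L[7]='r': occ=4, LF[7]=C('r')+4=8+4=12
L[8]='q': occ=0, LF[8]=C('q')+0=7+0=7
L[9]='r': occ=5, LF[9]=C('r')+5=8+5=13
L[10]='p': occ=2, LF[10]=C('p')+2=1+2=3
L[11]='p': occ=3, LF[11]=C('p')+3=1+3=4
L[12]='p': occ=4, LF[12]=C('p')+4=1+4=5
L[13]='p': occ=5, LF[13]=C('p')+5=1+5=6

Answer: 8 9 10 1 2 11 0 12 7 13 3 4 5 6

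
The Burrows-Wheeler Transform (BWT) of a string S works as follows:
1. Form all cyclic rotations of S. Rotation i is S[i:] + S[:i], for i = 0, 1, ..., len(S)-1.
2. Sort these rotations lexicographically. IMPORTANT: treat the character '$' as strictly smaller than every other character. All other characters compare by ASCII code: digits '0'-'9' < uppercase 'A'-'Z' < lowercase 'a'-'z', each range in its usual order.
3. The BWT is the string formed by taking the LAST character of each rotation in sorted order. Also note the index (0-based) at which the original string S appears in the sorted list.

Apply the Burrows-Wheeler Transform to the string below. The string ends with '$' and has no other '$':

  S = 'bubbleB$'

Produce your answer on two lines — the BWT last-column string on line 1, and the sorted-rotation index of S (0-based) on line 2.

All 8 rotations (rotation i = S[i:]+S[:i]):
  rot[0] = bubbleB$
  rot[1] = ubbleB$b
  rot[2] = bbleB$bu
  rot[3] = bleB$bub
  rot[4] = leB$bubb
  rot[5] = eB$bubbl
  rot[6] = B$bubble
  rot[7] = $bubbleB
Sorted (with $ < everything):
  sorted[0] = $bubbleB  (last char: 'B')
  sorted[1] = B$bubble  (last char: 'e')
  sorted[2] = bbleB$bu  (last char: 'u')
  sorted[3] = bleB$bub  (last char: 'b')
  sorted[4] = bubbleB$  (last char: '$')
  sorted[5] = eB$bubbl  (last char: 'l')
  sorted[6] = leB$bubb  (last char: 'b')
  sorted[7] = ubbleB$b  (last char: 'b')
Last column: Beub$lbb
Original string S is at sorted index 4

Answer: Beub$lbb
4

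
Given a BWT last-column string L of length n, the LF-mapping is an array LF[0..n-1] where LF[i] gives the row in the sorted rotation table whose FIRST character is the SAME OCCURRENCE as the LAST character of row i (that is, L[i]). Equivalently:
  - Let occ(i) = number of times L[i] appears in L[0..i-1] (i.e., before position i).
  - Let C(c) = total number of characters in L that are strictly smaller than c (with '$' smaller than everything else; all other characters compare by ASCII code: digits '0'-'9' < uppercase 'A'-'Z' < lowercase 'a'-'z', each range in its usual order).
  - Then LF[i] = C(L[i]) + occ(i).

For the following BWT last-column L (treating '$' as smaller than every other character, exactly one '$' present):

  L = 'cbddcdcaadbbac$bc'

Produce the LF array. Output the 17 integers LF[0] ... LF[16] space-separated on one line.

Answer: 8 4 13 14 9 15 10 1 2 16 5 6 3 11 0 7 12

Derivation:
Char counts: '$':1, 'a':3, 'b':4, 'c':5, 'd':4
C (first-col start): C('$')=0, C('a')=1, C('b')=4, C('c')=8, C('d')=13
L[0]='c': occ=0, LF[0]=C('c')+0=8+0=8
L[1]='b': occ=0, LF[1]=C('b')+0=4+0=4
L[2]='d': occ=0, LF[2]=C('d')+0=13+0=13
L[3]='d': occ=1, LF[3]=C('d')+1=13+1=14
L[4]='c': occ=1, LF[4]=C('c')+1=8+1=9
L[5]='d': occ=2, LF[5]=C('d')+2=13+2=15
L[6]='c': occ=2, LF[6]=C('c')+2=8+2=10
L[7]='a': occ=0, LF[7]=C('a')+0=1+0=1
L[8]='a': occ=1, LF[8]=C('a')+1=1+1=2
L[9]='d': occ=3, LF[9]=C('d')+3=13+3=16
L[10]='b': occ=1, LF[10]=C('b')+1=4+1=5
L[11]='b': occ=2, LF[11]=C('b')+2=4+2=6
L[12]='a': occ=2, LF[12]=C('a')+2=1+2=3
L[13]='c': occ=3, LF[13]=C('c')+3=8+3=11
L[14]='$': occ=0, LF[14]=C('$')+0=0+0=0
L[15]='b': occ=3, LF[15]=C('b')+3=4+3=7
L[16]='c': occ=4, LF[16]=C('c')+4=8+4=12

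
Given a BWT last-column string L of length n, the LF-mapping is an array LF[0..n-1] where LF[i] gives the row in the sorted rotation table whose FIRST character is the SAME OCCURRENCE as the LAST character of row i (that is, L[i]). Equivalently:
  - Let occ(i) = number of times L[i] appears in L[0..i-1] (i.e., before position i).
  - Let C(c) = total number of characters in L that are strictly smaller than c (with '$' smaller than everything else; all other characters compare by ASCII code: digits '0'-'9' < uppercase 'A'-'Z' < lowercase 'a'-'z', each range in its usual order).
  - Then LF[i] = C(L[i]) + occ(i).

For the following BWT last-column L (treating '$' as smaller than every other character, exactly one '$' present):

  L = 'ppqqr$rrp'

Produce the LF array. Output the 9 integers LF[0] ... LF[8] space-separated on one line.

Char counts: '$':1, 'p':3, 'q':2, 'r':3
C (first-col start): C('$')=0, C('p')=1, C('q')=4, C('r')=6
L[0]='p': occ=0, LF[0]=C('p')+0=1+0=1
L[1]='p': occ=1, LF[1]=C('p')+1=1+1=2
L[2]='q': occ=0, LF[2]=C('q')+0=4+0=4
L[3]='q': occ=1, LF[3]=C('q')+1=4+1=5
L[4]='r': occ=0, LF[4]=C('r')+0=6+0=6
L[5]='$': occ=0, LF[5]=C('$')+0=0+0=0
L[6]='r': occ=1, LF[6]=C('r')+1=6+1=7
L[7]='r': occ=2, LF[7]=C('r')+2=6+2=8
L[8]='p': occ=2, LF[8]=C('p')+2=1+2=3

Answer: 1 2 4 5 6 0 7 8 3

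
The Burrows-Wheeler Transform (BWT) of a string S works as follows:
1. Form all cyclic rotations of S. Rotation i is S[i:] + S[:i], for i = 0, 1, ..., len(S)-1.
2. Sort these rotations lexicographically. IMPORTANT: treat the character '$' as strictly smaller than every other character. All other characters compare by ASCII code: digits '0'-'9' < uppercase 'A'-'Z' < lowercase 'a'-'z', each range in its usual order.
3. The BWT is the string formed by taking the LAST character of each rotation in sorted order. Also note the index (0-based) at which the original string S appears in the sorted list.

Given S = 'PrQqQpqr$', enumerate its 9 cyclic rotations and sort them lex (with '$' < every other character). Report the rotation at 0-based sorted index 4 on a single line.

All 9 rotations (rotation i = S[i:]+S[:i]):
  rot[0] = PrQqQpqr$
  rot[1] = rQqQpqr$P
  rot[2] = QqQpqr$Pr
  rot[3] = qQpqr$PrQ
  rot[4] = Qpqr$PrQq
  rot[5] = pqr$PrQqQ
  rot[6] = qr$PrQqQp
  rot[7] = r$PrQqQpq
  rot[8] = $PrQqQpqr
Sorted (with $ < everything):
  sorted[0] = $PrQqQpqr
  sorted[1] = PrQqQpqr$
  sorted[2] = Qpqr$PrQq
  sorted[3] = QqQpqr$Pr
  sorted[4] = pqr$PrQqQ
  sorted[5] = qQpqr$PrQ
  sorted[6] = qr$PrQqQp
  sorted[7] = r$PrQqQpq
  sorted[8] = rQqQpqr$P
sorted[4] = pqr$PrQqQ

Answer: pqr$PrQqQ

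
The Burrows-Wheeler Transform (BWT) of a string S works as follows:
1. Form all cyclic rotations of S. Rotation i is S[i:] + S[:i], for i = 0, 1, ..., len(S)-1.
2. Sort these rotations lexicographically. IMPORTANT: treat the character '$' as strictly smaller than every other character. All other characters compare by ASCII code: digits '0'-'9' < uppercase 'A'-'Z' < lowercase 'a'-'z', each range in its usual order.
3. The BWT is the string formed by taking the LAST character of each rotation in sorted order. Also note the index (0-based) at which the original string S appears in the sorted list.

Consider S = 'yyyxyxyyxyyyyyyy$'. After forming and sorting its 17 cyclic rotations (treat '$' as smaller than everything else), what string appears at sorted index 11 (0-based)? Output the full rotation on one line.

Answer: yyy$yyyxyxyyxyyyy

Derivation:
All 17 rotations (rotation i = S[i:]+S[:i]):
  rot[0] = yyyxyxyyxyyyyyyy$
  rot[1] = yyxyxyyxyyyyyyy$y
  rot[2] = yxyxyyxyyyyyyy$yy
  rot[3] = xyxyyxyyyyyyy$yyy
  rot[4] = yxyyxyyyyyyy$yyyx
  rot[5] = xyyxyyyyyyy$yyyxy
  rot[6] = yyxyyyyyyy$yyyxyx
  rot[7] = yxyyyyyyy$yyyxyxy
  rot[8] = xyyyyyyy$yyyxyxyy
  rot[9] = yyyyyyy$yyyxyxyyx
  rot[10] = yyyyyy$yyyxyxyyxy
  rot[11] = yyyyy$yyyxyxyyxyy
  rot[12] = yyyy$yyyxyxyyxyyy
  rot[13] = yyy$yyyxyxyyxyyyy
  rot[14] = yy$yyyxyxyyxyyyyy
  rot[15] = y$yyyxyxyyxyyyyyy
  rot[16] = $yyyxyxyyxyyyyyyy
Sorted (with $ < everything):
  sorted[0] = $yyyxyxyyxyyyyyyy
  sorted[1] = xyxyyxyyyyyyy$yyy
  sorted[2] = xyyxyyyyyyy$yyyxy
  sorted[3] = xyyyyyyy$yyyxyxyy
  sorted[4] = y$yyyxyxyyxyyyyyy
  sorted[5] = yxyxyyxyyyyyyy$yy
  sorted[6] = yxyyxyyyyyyy$yyyx
  sorted[7] = yxyyyyyyy$yyyxyxy
  sorted[8] = yy$yyyxyxyyxyyyyy
  sorted[9] = yyxyxyyxyyyyyyy$y
  sorted[10] = yyxyyyyyyy$yyyxyx
  sorted[11] = yyy$yyyxyxyyxyyyy
  sorted[12] = yyyxyxyyxyyyyyyy$
  sorted[13] = yyyy$yyyxyxyyxyyy
  sorted[14] = yyyyy$yyyxyxyyxyy
  sorted[15] = yyyyyy$yyyxyxyyxy
  sorted[16] = yyyyyyy$yyyxyxyyx
sorted[11] = yyy$yyyxyxyyxyyyy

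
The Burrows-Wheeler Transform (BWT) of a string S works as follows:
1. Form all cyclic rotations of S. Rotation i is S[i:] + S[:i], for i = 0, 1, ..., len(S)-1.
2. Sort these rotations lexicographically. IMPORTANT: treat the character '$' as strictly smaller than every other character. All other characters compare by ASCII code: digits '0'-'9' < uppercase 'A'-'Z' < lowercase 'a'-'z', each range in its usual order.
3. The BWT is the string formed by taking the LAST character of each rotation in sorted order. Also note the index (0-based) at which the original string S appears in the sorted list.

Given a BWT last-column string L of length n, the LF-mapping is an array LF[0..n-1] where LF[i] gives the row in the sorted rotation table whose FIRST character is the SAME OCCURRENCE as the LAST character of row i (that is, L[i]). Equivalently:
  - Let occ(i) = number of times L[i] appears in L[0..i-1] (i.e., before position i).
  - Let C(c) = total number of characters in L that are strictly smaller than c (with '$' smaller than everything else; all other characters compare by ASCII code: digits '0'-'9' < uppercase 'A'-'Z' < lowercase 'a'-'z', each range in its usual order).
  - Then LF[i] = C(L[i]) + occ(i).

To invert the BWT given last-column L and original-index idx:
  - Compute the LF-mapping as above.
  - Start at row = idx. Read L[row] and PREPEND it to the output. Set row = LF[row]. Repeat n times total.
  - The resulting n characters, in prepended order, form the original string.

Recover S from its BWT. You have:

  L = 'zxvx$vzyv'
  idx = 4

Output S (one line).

Answer: xvvxvzyz$

Derivation:
LF mapping: 7 4 1 5 0 2 8 6 3
Walk LF starting at row 4, prepending L[row]:
  step 1: row=4, L[4]='$', prepend. Next row=LF[4]=0
  step 2: row=0, L[0]='z', prepend. Next row=LF[0]=7
  step 3: row=7, L[7]='y', prepend. Next row=LF[7]=6
  step 4: row=6, L[6]='z', prepend. Next row=LF[6]=8
  step 5: row=8, L[8]='v', prepend. Next row=LF[8]=3
  step 6: row=3, L[3]='x', prepend. Next row=LF[3]=5
  step 7: row=5, L[5]='v', prepend. Next row=LF[5]=2
  step 8: row=2, L[2]='v', prepend. Next row=LF[2]=1
  step 9: row=1, L[1]='x', prepend. Next row=LF[1]=4
Reversed output: xvvxvzyz$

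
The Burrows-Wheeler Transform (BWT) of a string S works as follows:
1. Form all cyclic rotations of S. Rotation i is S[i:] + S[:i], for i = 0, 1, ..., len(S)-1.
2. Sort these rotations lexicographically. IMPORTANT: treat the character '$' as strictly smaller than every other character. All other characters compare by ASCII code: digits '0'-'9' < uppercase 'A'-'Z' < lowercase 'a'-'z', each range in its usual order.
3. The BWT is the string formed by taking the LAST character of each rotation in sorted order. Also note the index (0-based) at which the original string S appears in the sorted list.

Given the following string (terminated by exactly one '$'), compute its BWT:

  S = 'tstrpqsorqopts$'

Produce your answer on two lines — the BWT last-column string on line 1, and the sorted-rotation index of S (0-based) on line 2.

All 15 rotations (rotation i = S[i:]+S[:i]):
  rot[0] = tstrpqsorqopts$
  rot[1] = strpqsorqopts$t
  rot[2] = trpqsorqopts$ts
  rot[3] = rpqsorqopts$tst
  rot[4] = pqsorqopts$tstr
  rot[5] = qsorqopts$tstrp
  rot[6] = sorqopts$tstrpq
  rot[7] = orqopts$tstrpqs
  rot[8] = rqopts$tstrpqso
  rot[9] = qopts$tstrpqsor
  rot[10] = opts$tstrpqsorq
  rot[11] = pts$tstrpqsorqo
  rot[12] = ts$tstrpqsorqop
  rot[13] = s$tstrpqsorqopt
  rot[14] = $tstrpqsorqopts
Sorted (with $ < everything):
  sorted[0] = $tstrpqsorqopts  (last char: 's')
  sorted[1] = opts$tstrpqsorq  (last char: 'q')
  sorted[2] = orqopts$tstrpqs  (last char: 's')
  sorted[3] = pqsorqopts$tstr  (last char: 'r')
  sorted[4] = pts$tstrpqsorqo  (last char: 'o')
  sorted[5] = qopts$tstrpqsor  (last char: 'r')
  sorted[6] = qsorqopts$tstrp  (last char: 'p')
  sorted[7] = rpqsorqopts$tst  (last char: 't')
  sorted[8] = rqopts$tstrpqso  (last char: 'o')
  sorted[9] = s$tstrpqsorqopt  (last char: 't')
  sorted[10] = sorqopts$tstrpq  (last char: 'q')
  sorted[11] = strpqsorqopts$t  (last char: 't')
  sorted[12] = trpqsorqopts$ts  (last char: 's')
  sorted[13] = ts$tstrpqsorqop  (last char: 'p')
  sorted[14] = tstrpqsorqopts$  (last char: '$')
Last column: sqsrorptotqtsp$
Original string S is at sorted index 14

Answer: sqsrorptotqtsp$
14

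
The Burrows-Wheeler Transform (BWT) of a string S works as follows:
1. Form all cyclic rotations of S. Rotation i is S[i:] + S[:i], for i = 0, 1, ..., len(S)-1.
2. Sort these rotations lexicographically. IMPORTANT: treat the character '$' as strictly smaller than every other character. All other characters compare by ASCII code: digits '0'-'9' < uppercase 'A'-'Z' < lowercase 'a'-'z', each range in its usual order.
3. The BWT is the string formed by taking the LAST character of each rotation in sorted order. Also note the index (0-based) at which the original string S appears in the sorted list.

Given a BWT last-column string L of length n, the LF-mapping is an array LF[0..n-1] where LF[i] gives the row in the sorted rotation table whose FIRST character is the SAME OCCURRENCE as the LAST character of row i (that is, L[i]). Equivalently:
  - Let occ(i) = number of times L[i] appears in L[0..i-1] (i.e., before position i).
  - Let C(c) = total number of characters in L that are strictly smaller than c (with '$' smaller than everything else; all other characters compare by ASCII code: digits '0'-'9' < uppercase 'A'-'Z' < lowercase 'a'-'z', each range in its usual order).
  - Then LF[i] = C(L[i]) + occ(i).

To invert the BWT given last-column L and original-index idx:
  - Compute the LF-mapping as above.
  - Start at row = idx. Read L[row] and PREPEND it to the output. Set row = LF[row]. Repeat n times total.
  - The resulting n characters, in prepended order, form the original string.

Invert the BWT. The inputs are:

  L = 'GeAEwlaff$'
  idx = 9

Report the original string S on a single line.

LF mapping: 3 5 1 2 9 8 4 6 7 0
Walk LF starting at row 9, prepending L[row]:
  step 1: row=9, L[9]='$', prepend. Next row=LF[9]=0
  step 2: row=0, L[0]='G', prepend. Next row=LF[0]=3
  step 3: row=3, L[3]='E', prepend. Next row=LF[3]=2
  step 4: row=2, L[2]='A', prepend. Next row=LF[2]=1
  step 5: row=1, L[1]='e', prepend. Next row=LF[1]=5
  step 6: row=5, L[5]='l', prepend. Next row=LF[5]=8
  step 7: row=8, L[8]='f', prepend. Next row=LF[8]=7
  step 8: row=7, L[7]='f', prepend. Next row=LF[7]=6
  step 9: row=6, L[6]='a', prepend. Next row=LF[6]=4
  step 10: row=4, L[4]='w', prepend. Next row=LF[4]=9
Reversed output: waffleAEG$

Answer: waffleAEG$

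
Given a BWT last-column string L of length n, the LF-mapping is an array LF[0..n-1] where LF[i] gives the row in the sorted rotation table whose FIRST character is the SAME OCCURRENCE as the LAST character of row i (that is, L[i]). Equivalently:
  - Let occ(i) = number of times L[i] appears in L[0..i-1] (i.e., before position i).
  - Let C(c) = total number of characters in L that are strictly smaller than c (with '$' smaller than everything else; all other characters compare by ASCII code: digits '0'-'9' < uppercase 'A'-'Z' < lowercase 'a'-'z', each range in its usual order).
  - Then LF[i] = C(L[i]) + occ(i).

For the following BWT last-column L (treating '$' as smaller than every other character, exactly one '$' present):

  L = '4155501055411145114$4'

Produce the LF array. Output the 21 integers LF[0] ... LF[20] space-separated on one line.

Char counts: '$':1, '0':2, '1':7, '4':5, '5':6
C (first-col start): C('$')=0, C('0')=1, C('1')=3, C('4')=10, C('5')=15
L[0]='4': occ=0, LF[0]=C('4')+0=10+0=10
L[1]='1': occ=0, LF[1]=C('1')+0=3+0=3
L[2]='5': occ=0, LF[2]=C('5')+0=15+0=15
L[3]='5': occ=1, LF[3]=C('5')+1=15+1=16
L[4]='5': occ=2, LF[4]=C('5')+2=15+2=17
L[5]='0': occ=0, LF[5]=C('0')+0=1+0=1
L[6]='1': occ=1, LF[6]=C('1')+1=3+1=4
L[7]='0': occ=1, LF[7]=C('0')+1=1+1=2
L[8]='5': occ=3, LF[8]=C('5')+3=15+3=18
L[9]='5': occ=4, LF[9]=C('5')+4=15+4=19
L[10]='4': occ=1, LF[10]=C('4')+1=10+1=11
L[11]='1': occ=2, LF[11]=C('1')+2=3+2=5
L[12]='1': occ=3, LF[12]=C('1')+3=3+3=6
L[13]='1': occ=4, LF[13]=C('1')+4=3+4=7
L[14]='4': occ=2, LF[14]=C('4')+2=10+2=12
L[15]='5': occ=5, LF[15]=C('5')+5=15+5=20
L[16]='1': occ=5, LF[16]=C('1')+5=3+5=8
L[17]='1': occ=6, LF[17]=C('1')+6=3+6=9
L[18]='4': occ=3, LF[18]=C('4')+3=10+3=13
L[19]='$': occ=0, LF[19]=C('$')+0=0+0=0
L[20]='4': occ=4, LF[20]=C('4')+4=10+4=14

Answer: 10 3 15 16 17 1 4 2 18 19 11 5 6 7 12 20 8 9 13 0 14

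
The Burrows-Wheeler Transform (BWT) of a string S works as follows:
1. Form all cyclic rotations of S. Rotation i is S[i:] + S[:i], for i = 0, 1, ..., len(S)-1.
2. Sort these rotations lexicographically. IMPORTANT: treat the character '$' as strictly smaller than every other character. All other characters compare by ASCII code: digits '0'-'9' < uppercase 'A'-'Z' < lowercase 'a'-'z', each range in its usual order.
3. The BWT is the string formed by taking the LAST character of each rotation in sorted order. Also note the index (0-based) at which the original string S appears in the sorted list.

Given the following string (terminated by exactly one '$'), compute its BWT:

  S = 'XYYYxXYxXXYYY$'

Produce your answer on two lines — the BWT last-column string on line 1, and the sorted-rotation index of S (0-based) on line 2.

Answer: YxX$xYYXXYXYYY
3

Derivation:
All 14 rotations (rotation i = S[i:]+S[:i]):
  rot[0] = XYYYxXYxXXYYY$
  rot[1] = YYYxXYxXXYYY$X
  rot[2] = YYxXYxXXYYY$XY
  rot[3] = YxXYxXXYYY$XYY
  rot[4] = xXYxXXYYY$XYYY
  rot[5] = XYxXXYYY$XYYYx
  rot[6] = YxXXYYY$XYYYxX
  rot[7] = xXXYYY$XYYYxXY
  rot[8] = XXYYY$XYYYxXYx
  rot[9] = XYYY$XYYYxXYxX
  rot[10] = YYY$XYYYxXYxXX
  rot[11] = YY$XYYYxXYxXXY
  rot[12] = Y$XYYYxXYxXXYY
  rot[13] = $XYYYxXYxXXYYY
Sorted (with $ < everything):
  sorted[0] = $XYYYxXYxXXYYY  (last char: 'Y')
  sorted[1] = XXYYY$XYYYxXYx  (last char: 'x')
  sorted[2] = XYYY$XYYYxXYxX  (last char: 'X')
  sorted[3] = XYYYxXYxXXYYY$  (last char: '$')
  sorted[4] = XYxXXYYY$XYYYx  (last char: 'x')
  sorted[5] = Y$XYYYxXYxXXYY  (last char: 'Y')
  sorted[6] = YY$XYYYxXYxXXY  (last char: 'Y')
  sorted[7] = YYY$XYYYxXYxXX  (last char: 'X')
  sorted[8] = YYYxXYxXXYYY$X  (last char: 'X')
  sorted[9] = YYxXYxXXYYY$XY  (last char: 'Y')
  sorted[10] = YxXXYYY$XYYYxX  (last char: 'X')
  sorted[11] = YxXYxXXYYY$XYY  (last char: 'Y')
  sorted[12] = xXXYYY$XYYYxXY  (last char: 'Y')
  sorted[13] = xXYxXXYYY$XYYY  (last char: 'Y')
Last column: YxX$xYYXXYXYYY
Original string S is at sorted index 3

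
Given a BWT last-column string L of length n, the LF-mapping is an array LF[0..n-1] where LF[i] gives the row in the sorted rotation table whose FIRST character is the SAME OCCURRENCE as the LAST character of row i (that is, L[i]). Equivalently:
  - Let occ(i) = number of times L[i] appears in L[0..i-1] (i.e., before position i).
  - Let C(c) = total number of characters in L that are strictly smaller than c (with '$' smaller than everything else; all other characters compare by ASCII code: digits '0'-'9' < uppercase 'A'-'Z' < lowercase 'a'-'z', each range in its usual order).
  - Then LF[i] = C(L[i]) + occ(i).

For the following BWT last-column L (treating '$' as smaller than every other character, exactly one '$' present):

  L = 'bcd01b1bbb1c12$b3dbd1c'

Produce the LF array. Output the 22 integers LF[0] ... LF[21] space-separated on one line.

Char counts: '$':1, '0':1, '1':5, '2':1, '3':1, 'b':7, 'c':3, 'd':3
C (first-col start): C('$')=0, C('0')=1, C('1')=2, C('2')=7, C('3')=8, C('b')=9, C('c')=16, C('d')=19
L[0]='b': occ=0, LF[0]=C('b')+0=9+0=9
L[1]='c': occ=0, LF[1]=C('c')+0=16+0=16
L[2]='d': occ=0, LF[2]=C('d')+0=19+0=19
L[3]='0': occ=0, LF[3]=C('0')+0=1+0=1
L[4]='1': occ=0, LF[4]=C('1')+0=2+0=2
L[5]='b': occ=1, LF[5]=C('b')+1=9+1=10
L[6]='1': occ=1, LF[6]=C('1')+1=2+1=3
L[7]='b': occ=2, LF[7]=C('b')+2=9+2=11
L[8]='b': occ=3, LF[8]=C('b')+3=9+3=12
L[9]='b': occ=4, LF[9]=C('b')+4=9+4=13
L[10]='1': occ=2, LF[10]=C('1')+2=2+2=4
L[11]='c': occ=1, LF[11]=C('c')+1=16+1=17
L[12]='1': occ=3, LF[12]=C('1')+3=2+3=5
L[13]='2': occ=0, LF[13]=C('2')+0=7+0=7
L[14]='$': occ=0, LF[14]=C('$')+0=0+0=0
L[15]='b': occ=5, LF[15]=C('b')+5=9+5=14
L[16]='3': occ=0, LF[16]=C('3')+0=8+0=8
L[17]='d': occ=1, LF[17]=C('d')+1=19+1=20
L[18]='b': occ=6, LF[18]=C('b')+6=9+6=15
L[19]='d': occ=2, LF[19]=C('d')+2=19+2=21
L[20]='1': occ=4, LF[20]=C('1')+4=2+4=6
L[21]='c': occ=2, LF[21]=C('c')+2=16+2=18

Answer: 9 16 19 1 2 10 3 11 12 13 4 17 5 7 0 14 8 20 15 21 6 18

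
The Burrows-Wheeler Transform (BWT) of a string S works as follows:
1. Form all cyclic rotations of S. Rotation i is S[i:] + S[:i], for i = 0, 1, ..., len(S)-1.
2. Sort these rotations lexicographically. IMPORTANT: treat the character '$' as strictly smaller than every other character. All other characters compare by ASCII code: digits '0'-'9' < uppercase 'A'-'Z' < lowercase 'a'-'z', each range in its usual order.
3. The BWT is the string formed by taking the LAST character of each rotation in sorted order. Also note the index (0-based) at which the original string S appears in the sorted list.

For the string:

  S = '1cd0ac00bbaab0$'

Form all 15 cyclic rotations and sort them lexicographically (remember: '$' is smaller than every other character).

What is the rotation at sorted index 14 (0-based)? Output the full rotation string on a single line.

All 15 rotations (rotation i = S[i:]+S[:i]):
  rot[0] = 1cd0ac00bbaab0$
  rot[1] = cd0ac00bbaab0$1
  rot[2] = d0ac00bbaab0$1c
  rot[3] = 0ac00bbaab0$1cd
  rot[4] = ac00bbaab0$1cd0
  rot[5] = c00bbaab0$1cd0a
  rot[6] = 00bbaab0$1cd0ac
  rot[7] = 0bbaab0$1cd0ac0
  rot[8] = bbaab0$1cd0ac00
  rot[9] = baab0$1cd0ac00b
  rot[10] = aab0$1cd0ac00bb
  rot[11] = ab0$1cd0ac00bba
  rot[12] = b0$1cd0ac00bbaa
  rot[13] = 0$1cd0ac00bbaab
  rot[14] = $1cd0ac00bbaab0
Sorted (with $ < everything):
  sorted[0] = $1cd0ac00bbaab0
  sorted[1] = 0$1cd0ac00bbaab
  sorted[2] = 00bbaab0$1cd0ac
  sorted[3] = 0ac00bbaab0$1cd
  sorted[4] = 0bbaab0$1cd0ac0
  sorted[5] = 1cd0ac00bbaab0$
  sorted[6] = aab0$1cd0ac00bb
  sorted[7] = ab0$1cd0ac00bba
  sorted[8] = ac00bbaab0$1cd0
  sorted[9] = b0$1cd0ac00bbaa
  sorted[10] = baab0$1cd0ac00b
  sorted[11] = bbaab0$1cd0ac00
  sorted[12] = c00bbaab0$1cd0a
  sorted[13] = cd0ac00bbaab0$1
  sorted[14] = d0ac00bbaab0$1c
sorted[14] = d0ac00bbaab0$1c

Answer: d0ac00bbaab0$1c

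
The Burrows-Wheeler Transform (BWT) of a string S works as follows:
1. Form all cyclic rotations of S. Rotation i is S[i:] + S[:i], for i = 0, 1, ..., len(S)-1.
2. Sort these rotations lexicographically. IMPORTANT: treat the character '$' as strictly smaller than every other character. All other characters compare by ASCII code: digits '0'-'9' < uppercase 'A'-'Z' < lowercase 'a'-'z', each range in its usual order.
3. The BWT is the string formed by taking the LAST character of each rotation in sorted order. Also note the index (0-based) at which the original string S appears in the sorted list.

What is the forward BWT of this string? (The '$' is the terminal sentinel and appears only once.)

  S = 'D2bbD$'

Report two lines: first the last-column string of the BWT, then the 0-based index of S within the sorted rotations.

All 6 rotations (rotation i = S[i:]+S[:i]):
  rot[0] = D2bbD$
  rot[1] = 2bbD$D
  rot[2] = bbD$D2
  rot[3] = bD$D2b
  rot[4] = D$D2bb
  rot[5] = $D2bbD
Sorted (with $ < everything):
  sorted[0] = $D2bbD  (last char: 'D')
  sorted[1] = 2bbD$D  (last char: 'D')
  sorted[2] = D$D2bb  (last char: 'b')
  sorted[3] = D2bbD$  (last char: '$')
  sorted[4] = bD$D2b  (last char: 'b')
  sorted[5] = bbD$D2  (last char: '2')
Last column: DDb$b2
Original string S is at sorted index 3

Answer: DDb$b2
3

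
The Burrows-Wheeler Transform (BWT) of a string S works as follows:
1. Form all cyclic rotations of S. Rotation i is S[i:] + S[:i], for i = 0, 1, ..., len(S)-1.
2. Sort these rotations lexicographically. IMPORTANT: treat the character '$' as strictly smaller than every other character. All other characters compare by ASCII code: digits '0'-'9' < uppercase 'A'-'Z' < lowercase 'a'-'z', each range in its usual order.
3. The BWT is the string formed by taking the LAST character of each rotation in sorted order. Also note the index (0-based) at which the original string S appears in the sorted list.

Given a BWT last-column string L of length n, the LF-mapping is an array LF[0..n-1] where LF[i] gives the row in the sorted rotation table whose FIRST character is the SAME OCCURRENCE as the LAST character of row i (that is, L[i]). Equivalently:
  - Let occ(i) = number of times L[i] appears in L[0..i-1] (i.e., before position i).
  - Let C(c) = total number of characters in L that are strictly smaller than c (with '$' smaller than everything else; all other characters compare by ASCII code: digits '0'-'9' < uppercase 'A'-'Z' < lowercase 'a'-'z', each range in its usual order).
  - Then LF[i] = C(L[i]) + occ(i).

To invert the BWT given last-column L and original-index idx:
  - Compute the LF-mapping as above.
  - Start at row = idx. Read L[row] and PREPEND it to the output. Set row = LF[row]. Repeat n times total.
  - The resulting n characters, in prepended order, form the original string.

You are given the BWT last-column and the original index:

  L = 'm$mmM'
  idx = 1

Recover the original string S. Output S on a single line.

Answer: Mmmm$

Derivation:
LF mapping: 2 0 3 4 1
Walk LF starting at row 1, prepending L[row]:
  step 1: row=1, L[1]='$', prepend. Next row=LF[1]=0
  step 2: row=0, L[0]='m', prepend. Next row=LF[0]=2
  step 3: row=2, L[2]='m', prepend. Next row=LF[2]=3
  step 4: row=3, L[3]='m', prepend. Next row=LF[3]=4
  step 5: row=4, L[4]='M', prepend. Next row=LF[4]=1
Reversed output: Mmmm$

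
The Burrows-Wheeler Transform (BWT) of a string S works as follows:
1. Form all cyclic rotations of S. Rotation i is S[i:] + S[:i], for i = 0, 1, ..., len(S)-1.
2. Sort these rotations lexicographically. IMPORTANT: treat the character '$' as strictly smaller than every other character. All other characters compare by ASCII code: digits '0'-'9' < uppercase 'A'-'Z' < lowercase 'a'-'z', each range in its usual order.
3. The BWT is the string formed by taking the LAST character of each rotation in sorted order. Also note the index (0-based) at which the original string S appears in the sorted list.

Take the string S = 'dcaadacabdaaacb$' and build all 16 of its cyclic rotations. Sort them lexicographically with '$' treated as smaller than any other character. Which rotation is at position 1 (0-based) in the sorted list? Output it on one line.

All 16 rotations (rotation i = S[i:]+S[:i]):
  rot[0] = dcaadacabdaaacb$
  rot[1] = caadacabdaaacb$d
  rot[2] = aadacabdaaacb$dc
  rot[3] = adacabdaaacb$dca
  rot[4] = dacabdaaacb$dcaa
  rot[5] = acabdaaacb$dcaad
  rot[6] = cabdaaacb$dcaada
  rot[7] = abdaaacb$dcaadac
  rot[8] = bdaaacb$dcaadaca
  rot[9] = daaacb$dcaadacab
  rot[10] = aaacb$dcaadacabd
  rot[11] = aacb$dcaadacabda
  rot[12] = acb$dcaadacabdaa
  rot[13] = cb$dcaadacabdaaa
  rot[14] = b$dcaadacabdaaac
  rot[15] = $dcaadacabdaaacb
Sorted (with $ < everything):
  sorted[0] = $dcaadacabdaaacb
  sorted[1] = aaacb$dcaadacabd
  sorted[2] = aacb$dcaadacabda
  sorted[3] = aadacabdaaacb$dc
  sorted[4] = abdaaacb$dcaadac
  sorted[5] = acabdaaacb$dcaad
  sorted[6] = acb$dcaadacabdaa
  sorted[7] = adacabdaaacb$dca
  sorted[8] = b$dcaadacabdaaac
  sorted[9] = bdaaacb$dcaadaca
  sorted[10] = caadacabdaaacb$d
  sorted[11] = cabdaaacb$dcaada
  sorted[12] = cb$dcaadacabdaaa
  sorted[13] = daaacb$dcaadacab
  sorted[14] = dacabdaaacb$dcaa
  sorted[15] = dcaadacabdaaacb$
sorted[1] = aaacb$dcaadacabd

Answer: aaacb$dcaadacabd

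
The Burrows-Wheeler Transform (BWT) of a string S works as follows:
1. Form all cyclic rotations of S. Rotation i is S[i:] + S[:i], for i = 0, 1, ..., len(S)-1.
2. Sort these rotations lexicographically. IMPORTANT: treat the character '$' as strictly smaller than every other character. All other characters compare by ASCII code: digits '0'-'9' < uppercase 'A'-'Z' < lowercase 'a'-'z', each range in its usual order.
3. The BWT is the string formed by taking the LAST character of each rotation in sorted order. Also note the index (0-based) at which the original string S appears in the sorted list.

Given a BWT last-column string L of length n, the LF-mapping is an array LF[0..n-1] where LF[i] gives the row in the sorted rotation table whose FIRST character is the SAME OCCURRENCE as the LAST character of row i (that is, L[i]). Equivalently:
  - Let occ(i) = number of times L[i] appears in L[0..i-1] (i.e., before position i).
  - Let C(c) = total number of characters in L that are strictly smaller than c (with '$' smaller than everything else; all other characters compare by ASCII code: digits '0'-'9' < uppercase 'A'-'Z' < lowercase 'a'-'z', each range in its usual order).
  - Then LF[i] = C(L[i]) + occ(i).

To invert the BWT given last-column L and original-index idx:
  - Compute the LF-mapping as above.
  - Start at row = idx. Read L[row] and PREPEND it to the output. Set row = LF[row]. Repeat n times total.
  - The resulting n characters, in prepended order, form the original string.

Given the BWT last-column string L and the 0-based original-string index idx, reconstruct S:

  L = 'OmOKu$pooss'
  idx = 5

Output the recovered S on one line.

Answer: opossumKOO$

Derivation:
LF mapping: 2 4 3 1 10 0 7 5 6 8 9
Walk LF starting at row 5, prepending L[row]:
  step 1: row=5, L[5]='$', prepend. Next row=LF[5]=0
  step 2: row=0, L[0]='O', prepend. Next row=LF[0]=2
  step 3: row=2, L[2]='O', prepend. Next row=LF[2]=3
  step 4: row=3, L[3]='K', prepend. Next row=LF[3]=1
  step 5: row=1, L[1]='m', prepend. Next row=LF[1]=4
  step 6: row=4, L[4]='u', prepend. Next row=LF[4]=10
  step 7: row=10, L[10]='s', prepend. Next row=LF[10]=9
  step 8: row=9, L[9]='s', prepend. Next row=LF[9]=8
  step 9: row=8, L[8]='o', prepend. Next row=LF[8]=6
  step 10: row=6, L[6]='p', prepend. Next row=LF[6]=7
  step 11: row=7, L[7]='o', prepend. Next row=LF[7]=5
Reversed output: opossumKOO$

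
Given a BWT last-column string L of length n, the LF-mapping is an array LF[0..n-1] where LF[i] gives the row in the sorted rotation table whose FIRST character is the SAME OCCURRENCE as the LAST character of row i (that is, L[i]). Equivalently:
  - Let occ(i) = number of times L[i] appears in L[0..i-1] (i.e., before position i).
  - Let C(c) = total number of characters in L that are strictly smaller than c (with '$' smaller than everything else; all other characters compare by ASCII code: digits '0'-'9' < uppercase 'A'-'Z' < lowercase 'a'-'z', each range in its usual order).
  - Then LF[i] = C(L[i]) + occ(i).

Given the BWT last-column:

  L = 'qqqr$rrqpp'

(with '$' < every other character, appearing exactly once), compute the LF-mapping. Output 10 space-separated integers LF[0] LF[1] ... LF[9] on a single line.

Answer: 3 4 5 7 0 8 9 6 1 2

Derivation:
Char counts: '$':1, 'p':2, 'q':4, 'r':3
C (first-col start): C('$')=0, C('p')=1, C('q')=3, C('r')=7
L[0]='q': occ=0, LF[0]=C('q')+0=3+0=3
L[1]='q': occ=1, LF[1]=C('q')+1=3+1=4
L[2]='q': occ=2, LF[2]=C('q')+2=3+2=5
L[3]='r': occ=0, LF[3]=C('r')+0=7+0=7
L[4]='$': occ=0, LF[4]=C('$')+0=0+0=0
L[5]='r': occ=1, LF[5]=C('r')+1=7+1=8
L[6]='r': occ=2, LF[6]=C('r')+2=7+2=9
L[7]='q': occ=3, LF[7]=C('q')+3=3+3=6
L[8]='p': occ=0, LF[8]=C('p')+0=1+0=1
L[9]='p': occ=1, LF[9]=C('p')+1=1+1=2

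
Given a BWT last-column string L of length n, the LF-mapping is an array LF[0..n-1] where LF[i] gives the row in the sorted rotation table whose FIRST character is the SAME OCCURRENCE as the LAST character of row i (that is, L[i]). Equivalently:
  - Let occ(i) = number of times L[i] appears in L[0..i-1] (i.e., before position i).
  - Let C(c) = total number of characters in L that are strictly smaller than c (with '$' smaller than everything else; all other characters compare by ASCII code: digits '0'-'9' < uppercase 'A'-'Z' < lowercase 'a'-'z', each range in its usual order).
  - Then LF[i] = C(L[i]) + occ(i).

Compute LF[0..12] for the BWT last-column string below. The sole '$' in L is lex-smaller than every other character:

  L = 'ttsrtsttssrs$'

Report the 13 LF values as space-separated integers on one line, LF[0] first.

Answer: 8 9 3 1 10 4 11 12 5 6 2 7 0

Derivation:
Char counts: '$':1, 'r':2, 's':5, 't':5
C (first-col start): C('$')=0, C('r')=1, C('s')=3, C('t')=8
L[0]='t': occ=0, LF[0]=C('t')+0=8+0=8
L[1]='t': occ=1, LF[1]=C('t')+1=8+1=9
L[2]='s': occ=0, LF[2]=C('s')+0=3+0=3
L[3]='r': occ=0, LF[3]=C('r')+0=1+0=1
L[4]='t': occ=2, LF[4]=C('t')+2=8+2=10
L[5]='s': occ=1, LF[5]=C('s')+1=3+1=4
L[6]='t': occ=3, LF[6]=C('t')+3=8+3=11
L[7]='t': occ=4, LF[7]=C('t')+4=8+4=12
L[8]='s': occ=2, LF[8]=C('s')+2=3+2=5
L[9]='s': occ=3, LF[9]=C('s')+3=3+3=6
L[10]='r': occ=1, LF[10]=C('r')+1=1+1=2
L[11]='s': occ=4, LF[11]=C('s')+4=3+4=7
L[12]='$': occ=0, LF[12]=C('$')+0=0+0=0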